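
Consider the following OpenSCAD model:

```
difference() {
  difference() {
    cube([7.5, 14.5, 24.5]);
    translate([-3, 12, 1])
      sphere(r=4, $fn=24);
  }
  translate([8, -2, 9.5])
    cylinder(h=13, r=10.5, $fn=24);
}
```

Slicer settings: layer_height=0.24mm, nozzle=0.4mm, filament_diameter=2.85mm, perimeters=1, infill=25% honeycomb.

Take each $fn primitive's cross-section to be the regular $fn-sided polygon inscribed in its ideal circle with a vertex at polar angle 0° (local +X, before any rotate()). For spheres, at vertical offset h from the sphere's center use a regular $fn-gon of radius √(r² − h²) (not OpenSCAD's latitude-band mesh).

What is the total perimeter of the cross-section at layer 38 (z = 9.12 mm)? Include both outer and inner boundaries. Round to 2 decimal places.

At z = 9.12 mm: the cube (footprint 7.5×14.5) is included at this height (perimeter 44.00 mm); the sphere at (-3, 12) does not reach this height (|z−center|=8.120 > r=4); Taking the first minus the rest: none of the subtracted shapes is present at this height, so the 7.5×14.5 cube is unchanged — boundary = 44.00 mm; the cylinder at (8, -2) is absent (z outside [9.5, 22.5]); Subtracting the remaining from the first: none of the subtracted shapes is present at this height, so that combined region is unchanged — boundary = 44.00 mm. Overall, the cross-section is a single solid region. Total boundary length (outer) = 44.00 mm.

44.00 mm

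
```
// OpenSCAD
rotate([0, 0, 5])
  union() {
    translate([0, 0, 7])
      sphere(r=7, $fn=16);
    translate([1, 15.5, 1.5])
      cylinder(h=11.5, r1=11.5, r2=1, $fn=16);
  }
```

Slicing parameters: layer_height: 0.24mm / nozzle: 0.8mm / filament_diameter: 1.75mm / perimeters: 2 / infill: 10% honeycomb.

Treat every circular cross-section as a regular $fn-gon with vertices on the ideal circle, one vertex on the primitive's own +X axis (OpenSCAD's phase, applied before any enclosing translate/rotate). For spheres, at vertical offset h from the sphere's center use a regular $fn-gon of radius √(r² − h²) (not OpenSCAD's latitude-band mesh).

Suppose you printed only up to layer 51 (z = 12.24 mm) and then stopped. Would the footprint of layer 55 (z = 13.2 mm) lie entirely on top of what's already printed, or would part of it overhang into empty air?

entirely on top

Compare the two slices. At z = 12.24: the r=7 sphere contributes a regular 16-gon of circumradius √(7²−5.24²) = 4.641 (area = (16/2)·4.641²·sin(360°/16) = 65.95 mm²); the cone at (1, 15.5) contributes a regular 16-gon of circumradius 1.694 (interpolated between r1=11.5 and r2=1 at t=0.934) (area = (16/2)·1.694²·sin(360°/16) = 8.78 mm²); Combining (union): the 2 present regions are separate (no shared area or edge), so areas and boundary lengths simply add and each stays a separate island — area = 74.74 mm²; (rotated 5° about Z; rotation is an isometry so areas/perimeters/island counts are preserved). At z = 13.2: the r=7 sphere contributes a regular 16-gon of circumradius √(7²−6.2²) = 3.250 (area = (16/2)·3.250²·sin(360°/16) = 32.33 mm²); the cone at (1, 15.5) is not intersected at this z (z outside [1.5, 13]); Taking the union: only the r=7 sphere is present, so the union is just that shape — area = 32.33 mm²; (rotated 5° about Z; rotation is an isometry so areas/perimeters/island counts are preserved). Checking containment: the cross-section at z = 13.2 is a subset of the cross-section at z = 12.24.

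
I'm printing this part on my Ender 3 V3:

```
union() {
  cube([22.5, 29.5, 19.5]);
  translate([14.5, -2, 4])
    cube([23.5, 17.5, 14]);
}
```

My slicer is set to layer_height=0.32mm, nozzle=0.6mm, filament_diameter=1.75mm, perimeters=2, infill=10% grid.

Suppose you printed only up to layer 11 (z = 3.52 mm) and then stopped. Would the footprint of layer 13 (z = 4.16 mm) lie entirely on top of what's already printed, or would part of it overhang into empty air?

part overhangs

Compare the two slices. At z = 3.52: the cube is present — its section is the full 22.5×29.5 rectangle (area 663.75 mm²); the cube at (14.5, -2) is not intersected at this z (z outside [4, 18]); Combining (union): only the 22.5×29.5 cube is present, so the union is just that shape — area = 663.75 mm². At z = 4.16: the cube (footprint 22.5×29.5) is included at this height (area 663.75 mm²); the cube at (14.5, -2) is present — its section is the full 23.5×17.5 rectangle (area 411.25 mm²); Taking the union: the regions partially overlap — summed areas 1075.00 mm² minus the doubly-counted overlap 124.00 mm² gives 951.00 mm² — area = 951.00 mm². Checking containment: at z = 4.16 the cross-section extends beyond the z = 3.52 cross-section by about 287.25 mm².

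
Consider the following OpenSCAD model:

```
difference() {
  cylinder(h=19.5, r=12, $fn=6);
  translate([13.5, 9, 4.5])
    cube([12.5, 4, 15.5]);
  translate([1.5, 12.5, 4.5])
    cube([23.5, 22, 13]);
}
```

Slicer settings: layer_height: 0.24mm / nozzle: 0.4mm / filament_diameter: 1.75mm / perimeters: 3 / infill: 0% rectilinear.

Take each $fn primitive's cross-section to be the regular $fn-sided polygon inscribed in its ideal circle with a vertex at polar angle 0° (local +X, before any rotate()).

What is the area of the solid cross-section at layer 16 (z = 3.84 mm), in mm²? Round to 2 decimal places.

374.12 mm²

At z = 3.84 mm: the cylinder: section is a regular 6-gon, circumradius r=12 (area = (6/2)·12.000²·sin(360°/6) = 374.12 mm²); the cube at (13.5, 9) is absent (z outside [4.5, 20]); the cube at (1.5, 12.5) is not intersected at this z (z outside [4.5, 17.5]); After the difference (first − rest): none of the subtracted shapes is present at this height, so the r=12 cylinder is unchanged — area = 374.12 mm². Overall, the cross-section is a single solid region. Net area = 374.12 mm².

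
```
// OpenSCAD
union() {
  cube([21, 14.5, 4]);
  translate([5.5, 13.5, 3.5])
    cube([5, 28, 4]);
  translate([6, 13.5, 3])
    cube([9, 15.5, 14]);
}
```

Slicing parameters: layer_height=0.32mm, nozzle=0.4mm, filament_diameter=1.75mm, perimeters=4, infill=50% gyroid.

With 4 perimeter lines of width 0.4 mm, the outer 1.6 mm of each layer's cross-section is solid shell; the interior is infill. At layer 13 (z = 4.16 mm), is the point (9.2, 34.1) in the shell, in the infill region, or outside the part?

At z = 4.16 mm: the cube is not intersected at this z (z outside [0, 4]); the 5×28 cube at (5.5, 13.5) contributes its full rectangle; the cube at (6, 13.5) is present — its section is the full 9×15.5 rectangle; Taking the union: the regions partially overlap (shared area 69.75 mm²), so overlapping operands fuse into one piece — 1 connected region. Overall, the cross-section is a single solid region. The nearest boundary edge runs (10.50, 41.50)→(10.50, 29.00); distance from the point to it = 1.30 mm. The point is inside the cross-section, 1.30 mm from the nearest boundary — within the 1.6 mm shell band (4 × 0.4).

shell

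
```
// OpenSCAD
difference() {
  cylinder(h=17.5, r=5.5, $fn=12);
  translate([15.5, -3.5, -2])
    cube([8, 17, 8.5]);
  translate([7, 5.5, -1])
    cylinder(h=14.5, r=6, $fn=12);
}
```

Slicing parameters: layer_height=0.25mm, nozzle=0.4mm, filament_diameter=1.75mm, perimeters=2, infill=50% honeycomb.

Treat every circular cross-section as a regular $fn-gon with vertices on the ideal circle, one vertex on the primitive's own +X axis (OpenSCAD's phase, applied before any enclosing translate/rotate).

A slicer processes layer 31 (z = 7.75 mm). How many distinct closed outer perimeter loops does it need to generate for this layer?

At z = 7.75 mm: the r=5.5 cylinder contributes a regular 12-gon of circumradius 5.5; the cube at (15.5, -3.5) does not reach this height (z outside [-2, 6.5]); the r=6 cylinder at (7, 5.5) contributes a regular 12-gon of circumradius 6; Taking the first minus the rest: starting from the r=5.5 cylinder, the r=6 cylinder at (7, 5.5) partially overlaps it — only the 10.88 mm² overlap (of its 108.00 mm²) is removed, clipping the outline — 1 connected region. The result has 1 disconnected region.

1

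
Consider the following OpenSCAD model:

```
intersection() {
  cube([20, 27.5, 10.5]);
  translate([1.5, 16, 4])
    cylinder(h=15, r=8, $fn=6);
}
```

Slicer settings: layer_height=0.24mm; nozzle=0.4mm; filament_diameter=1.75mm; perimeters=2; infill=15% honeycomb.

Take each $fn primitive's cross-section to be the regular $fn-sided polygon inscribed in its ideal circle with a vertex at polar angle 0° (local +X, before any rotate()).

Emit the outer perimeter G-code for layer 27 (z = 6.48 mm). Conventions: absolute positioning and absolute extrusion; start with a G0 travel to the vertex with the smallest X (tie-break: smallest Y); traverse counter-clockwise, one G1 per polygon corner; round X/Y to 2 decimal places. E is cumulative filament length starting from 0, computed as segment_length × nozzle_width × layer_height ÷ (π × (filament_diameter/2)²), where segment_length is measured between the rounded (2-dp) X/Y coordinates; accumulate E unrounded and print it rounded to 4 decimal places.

At z = 6.48 mm: the cube is present — its section is the full 20×27.5 rectangle; the cylinder at (1.5, 16): section is a regular 6-gon, circumradius r=8; After intersecting: the r=8 cylinder at (1.5, 16) partially overlaps the 20×27.5 cube; clipping to the common part keeps 103.92 mm² — 1 connected region. The outline is a single polygon with 5 vertices. Extrusion per mm of travel: 0.4 × 0.24 / (π × 0.875²) = 0.039912. Accumulating E over each segment gives final E = 1.6309.

G0 X0.00 Y9.07 Z6.48
G1 X5.50 Y9.07 E0.2195
G1 X9.50 Y16.00 E0.5389
G1 X5.50 Y22.93 E0.8582
G1 X0.00 Y22.93 E1.0778
G1 X0.00 Y9.07 E1.6309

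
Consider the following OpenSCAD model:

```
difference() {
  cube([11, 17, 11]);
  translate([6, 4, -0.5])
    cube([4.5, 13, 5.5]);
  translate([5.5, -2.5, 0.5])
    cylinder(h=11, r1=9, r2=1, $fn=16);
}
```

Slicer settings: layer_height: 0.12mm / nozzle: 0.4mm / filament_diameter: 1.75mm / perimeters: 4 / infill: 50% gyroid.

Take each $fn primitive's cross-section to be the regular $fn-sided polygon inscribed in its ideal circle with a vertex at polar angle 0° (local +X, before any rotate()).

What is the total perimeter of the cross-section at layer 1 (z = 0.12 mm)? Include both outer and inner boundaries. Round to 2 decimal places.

At z = 0.12 mm: the cube is present — its section is the full 11×17 rectangle (perimeter 56.00 mm); the 4.5×13 cube at (6, 4) contributes its full rectangle (perimeter 35.00 mm); the cone at (5.5, -2.5) is absent (z outside [0.5, 11.5]); Taking the first minus the rest: starting from the 11×17 cube, the 4.5×13 cube at (6, 4) lies inside it touching the edge (removes its full 58.50 mm²) — boundary = 82.00 mm. Overall, the cross-section is a single solid region. Total boundary length (outer) = 82.00 mm.

82.00 mm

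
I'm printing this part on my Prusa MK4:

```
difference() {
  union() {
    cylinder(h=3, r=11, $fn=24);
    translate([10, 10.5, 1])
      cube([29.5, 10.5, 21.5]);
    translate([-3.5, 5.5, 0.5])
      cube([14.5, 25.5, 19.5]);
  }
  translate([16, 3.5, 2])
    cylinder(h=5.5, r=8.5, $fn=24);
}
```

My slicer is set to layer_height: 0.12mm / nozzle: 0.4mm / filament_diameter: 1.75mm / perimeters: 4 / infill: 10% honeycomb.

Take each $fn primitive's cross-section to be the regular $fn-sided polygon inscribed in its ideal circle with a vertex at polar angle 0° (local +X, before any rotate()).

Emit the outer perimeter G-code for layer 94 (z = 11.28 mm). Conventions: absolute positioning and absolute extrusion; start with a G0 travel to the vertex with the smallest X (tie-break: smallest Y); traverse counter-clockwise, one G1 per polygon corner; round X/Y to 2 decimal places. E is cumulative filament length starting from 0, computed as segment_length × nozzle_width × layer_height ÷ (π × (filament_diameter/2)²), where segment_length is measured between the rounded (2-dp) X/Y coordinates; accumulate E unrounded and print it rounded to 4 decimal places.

G0 X-3.50 Y5.50 Z11.28
G1 X11.00 Y5.50 E0.2894
G1 X11.00 Y10.50 E0.3891
G1 X39.50 Y10.50 E0.9579
G1 X39.50 Y21.00 E1.1674
G1 X11.00 Y21.00 E1.7362
G1 X11.00 Y31.00 E1.9357
G1 X-3.50 Y31.00 E2.2251
G1 X-3.50 Y5.50 E2.7340

At z = 11.28 mm: the cylinder does not reach this height (z outside [0, 3]); the cube at (10, 10.5) (footprint 29.5×10.5) is included at this height; the cube at (-3.5, 5.5) is present — its section is the full 14.5×25.5 rectangle; Taking the union: the regions partially overlap (shared area 10.50 mm²), so overlapping operands fuse into one piece — 1 connected region; the cylinder at (16, 3.5) is absent (z outside [2, 7.5]); Taking the first minus the rest: none of the subtracted shapes is present at this height, so the result so far is unchanged — 1 connected region. The outline is a single polygon with 8 vertices. Extrusion per mm of travel: 0.4 × 0.12 / (π × 0.875²) = 0.019956. Accumulating E over each segment gives final E = 2.7340.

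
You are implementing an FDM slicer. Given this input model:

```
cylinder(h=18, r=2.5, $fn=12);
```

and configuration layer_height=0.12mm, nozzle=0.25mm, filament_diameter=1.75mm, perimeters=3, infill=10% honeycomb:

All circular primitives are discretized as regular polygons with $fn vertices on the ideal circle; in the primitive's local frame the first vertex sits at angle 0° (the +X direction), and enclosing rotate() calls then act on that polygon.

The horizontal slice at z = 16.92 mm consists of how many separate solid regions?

1

At z = 16.92 mm: the r=2.5 cylinder gives a regular 12-gon of circumradius 2.5 (constant along its height). The result has 1 disconnected region.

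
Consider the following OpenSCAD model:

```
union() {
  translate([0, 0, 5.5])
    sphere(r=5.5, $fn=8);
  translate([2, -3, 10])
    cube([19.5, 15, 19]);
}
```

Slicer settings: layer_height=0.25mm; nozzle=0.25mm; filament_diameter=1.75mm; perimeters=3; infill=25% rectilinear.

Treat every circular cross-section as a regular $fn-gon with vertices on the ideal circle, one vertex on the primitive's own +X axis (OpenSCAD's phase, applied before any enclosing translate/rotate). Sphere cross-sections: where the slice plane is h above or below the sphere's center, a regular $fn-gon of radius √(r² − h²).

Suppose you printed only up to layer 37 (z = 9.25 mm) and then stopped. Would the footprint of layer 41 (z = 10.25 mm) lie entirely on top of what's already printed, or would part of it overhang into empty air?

Compare the two slices. At z = 9.25: the r=5.5 sphere contributes a regular 8-gon of circumradius √(5.5²−3.75²) = 4.023 (area = (8/2)·4.023²·sin(360°/8) = 45.79 mm²); the cube at (2, -3) does not reach this height (z outside [10, 29]); Merging all regions: only the r=5.5 sphere is present, so the union is just that shape — area = 45.79 mm². At z = 10.25: the r=5.5 sphere contributes a regular 8-gon of circumradius √(5.5²−4.75²) = 2.773 (area = (8/2)·2.773²·sin(360°/8) = 21.74 mm²); the cube at (2, -3) is present — its section is the full 19.5×15 rectangle (area 292.50 mm²); Merging all regions: the regions partially overlap — summed areas 314.24 mm² minus the doubly-counted overlap 1.44 mm² gives 312.80 mm² — area = 312.80 mm². Checking containment: at z = 10.25 the cross-section extends beyond the z = 9.25 cross-section by about 284.09 mm².

part overhangs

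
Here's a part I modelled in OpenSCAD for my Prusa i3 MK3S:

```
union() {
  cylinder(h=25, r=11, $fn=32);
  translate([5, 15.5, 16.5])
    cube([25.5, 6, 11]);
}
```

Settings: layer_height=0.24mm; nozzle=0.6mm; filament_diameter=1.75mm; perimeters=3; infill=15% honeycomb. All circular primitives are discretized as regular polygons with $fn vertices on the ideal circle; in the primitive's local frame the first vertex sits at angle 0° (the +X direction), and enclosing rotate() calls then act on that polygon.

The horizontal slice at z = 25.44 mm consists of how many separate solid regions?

1

At z = 25.44 mm: the cylinder is not intersected at this z (z outside [0, 25]); the 25.5×6 cube at (5, 15.5) contributes its full rectangle; Merging all regions: only the 25.5×6 cube at (5, 15.5) is present, so the union is just that shape — 1 connected region. The result has 1 disconnected region.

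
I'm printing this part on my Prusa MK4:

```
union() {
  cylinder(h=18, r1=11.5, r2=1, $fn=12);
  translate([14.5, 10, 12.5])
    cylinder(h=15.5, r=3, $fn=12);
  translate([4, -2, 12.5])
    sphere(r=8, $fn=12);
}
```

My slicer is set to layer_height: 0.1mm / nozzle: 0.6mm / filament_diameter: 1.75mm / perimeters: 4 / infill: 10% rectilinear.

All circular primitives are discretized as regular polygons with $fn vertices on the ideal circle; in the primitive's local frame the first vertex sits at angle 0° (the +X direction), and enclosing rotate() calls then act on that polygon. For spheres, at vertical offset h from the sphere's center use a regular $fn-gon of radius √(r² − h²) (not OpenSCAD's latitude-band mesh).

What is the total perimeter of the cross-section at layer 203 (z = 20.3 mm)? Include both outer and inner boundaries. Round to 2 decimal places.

29.68 mm

At z = 20.3 mm: the cone is not intersected at this z (z outside [0, 18]); the r=3 cylinder at (14.5, 10) contributes a regular 12-gon of circumradius 3 (perimeter = 2·12·3.000·sin(180°/12) = 18.63 mm); the sphere at (4, -2): section is a regular 12-gon, circumradius = √(r²−h²) = √(8²−7.8²) = 1.778 (perimeter = 2·12·1.778·sin(180°/12) = 11.04 mm); Combining (union): the 2 present regions are separate (no shared area or edge), so areas and boundary lengths simply add and each stays a separate island — boundary = 29.68 mm. Overall, the cross-section has 2 separate islands. Total boundary length (outer) = 29.68 mm.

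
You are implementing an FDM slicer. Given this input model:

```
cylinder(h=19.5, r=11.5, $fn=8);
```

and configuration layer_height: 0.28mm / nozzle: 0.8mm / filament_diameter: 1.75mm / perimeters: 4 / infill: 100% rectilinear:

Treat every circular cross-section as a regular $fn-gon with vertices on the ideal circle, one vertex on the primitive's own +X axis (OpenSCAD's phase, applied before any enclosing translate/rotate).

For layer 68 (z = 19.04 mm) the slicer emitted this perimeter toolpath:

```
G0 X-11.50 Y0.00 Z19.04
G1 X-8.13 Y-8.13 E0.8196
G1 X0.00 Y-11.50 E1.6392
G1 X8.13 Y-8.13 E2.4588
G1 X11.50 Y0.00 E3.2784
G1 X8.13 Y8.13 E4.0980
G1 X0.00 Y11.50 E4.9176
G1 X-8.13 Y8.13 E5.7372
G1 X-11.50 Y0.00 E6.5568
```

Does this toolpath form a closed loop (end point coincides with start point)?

Start point (G0): (-11.50, 0.00). End point (last G1): the path returns to the start — closed.

yes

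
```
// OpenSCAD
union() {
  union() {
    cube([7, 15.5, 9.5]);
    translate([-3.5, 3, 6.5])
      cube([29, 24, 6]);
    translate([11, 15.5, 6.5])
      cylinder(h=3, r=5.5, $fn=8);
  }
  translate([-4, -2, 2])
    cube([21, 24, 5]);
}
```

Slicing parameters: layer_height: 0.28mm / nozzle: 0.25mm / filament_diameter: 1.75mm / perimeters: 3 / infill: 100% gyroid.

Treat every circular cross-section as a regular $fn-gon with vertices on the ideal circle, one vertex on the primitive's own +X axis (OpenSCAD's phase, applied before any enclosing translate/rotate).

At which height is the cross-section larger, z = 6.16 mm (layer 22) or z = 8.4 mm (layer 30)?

Layer 22 (z = 6.16): the 7×15.5 cube contributes its full rectangle (area 108.50 mm²); the cube at (-3.5, 3) does not reach this height (z outside [6.5, 12.5]); the cylinder at (11, 15.5) is absent (z outside [6.5, 9.5]); Taking the union: only the 7×15.5 cube is present, so the union is just that shape — area = 108.50 mm²; the cube at (-4, -2) is present — its section is the full 21×24 rectangle (area 504.00 mm²); Taking the union: the result so far lies entirely inside the 21×24 cube at (-4, -2), so the union is just the 21×24 cube at (-4, -2) — area = 504.00 mm². So its area = 504.00 mm². Layer 30 (z = 8.4): the cube is present — its section is the full 7×15.5 rectangle (area 108.50 mm²); the cube at (-3.5, 3) is present — its section is the full 29×24 rectangle (area 696.00 mm²); the r=5.5 cylinder at (11, 15.5) gives a regular 8-gon of circumradius 5.5 (constant along its height) (area = (8/2)·5.500²·sin(360°/8) = 85.56 mm²); Combining (union): the regions partially overlap — summed areas 890.06 mm² minus the doubly-counted overlap 173.06 mm² gives 717.00 mm² — area = 717.00 mm²; the cube at (-4, -2) is absent (z outside [2, 7]); Combining (union): only that combined region is present, so the union is just that shape — area = 717.00 mm². So its area = 717.00 mm². Layer 30 is larger (717.00 vs 504.00 mm²).

layer 30 (z = 8.4 mm)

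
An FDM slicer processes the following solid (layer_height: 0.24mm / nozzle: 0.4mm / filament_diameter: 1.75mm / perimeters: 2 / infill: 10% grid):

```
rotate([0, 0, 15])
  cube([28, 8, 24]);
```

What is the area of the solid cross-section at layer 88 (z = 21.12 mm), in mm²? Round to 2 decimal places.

At z = 21.12 mm: the cube is present — its section is the full 28×8 rectangle (area 224.00 mm²); (rotated 15° about Z; rotation is an isometry so areas/perimeters/island counts are preserved). Overall, the cross-section is a single solid region. Net area = 224.00 mm².

224.00 mm²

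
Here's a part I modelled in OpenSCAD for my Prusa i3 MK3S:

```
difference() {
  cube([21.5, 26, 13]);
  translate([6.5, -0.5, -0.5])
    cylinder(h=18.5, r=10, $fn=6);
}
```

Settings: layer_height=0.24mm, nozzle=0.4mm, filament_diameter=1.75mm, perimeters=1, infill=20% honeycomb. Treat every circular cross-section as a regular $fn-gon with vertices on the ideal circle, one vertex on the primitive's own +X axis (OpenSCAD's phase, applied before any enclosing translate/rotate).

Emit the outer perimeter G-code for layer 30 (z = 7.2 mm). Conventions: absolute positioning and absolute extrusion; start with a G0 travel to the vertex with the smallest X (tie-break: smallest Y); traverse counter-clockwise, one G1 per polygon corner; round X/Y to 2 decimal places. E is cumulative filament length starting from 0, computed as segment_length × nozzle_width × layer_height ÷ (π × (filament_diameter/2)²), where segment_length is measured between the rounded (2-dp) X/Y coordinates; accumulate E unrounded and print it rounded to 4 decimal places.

G0 X0.00 Y5.56 Z7.20
G1 X1.50 Y8.16 E0.1198
G1 X11.50 Y8.16 E0.5189
G1 X16.21 Y0.00 E0.8950
G1 X21.50 Y0.00 E1.1061
G1 X21.50 Y26.00 E2.1438
G1 X0.00 Y26.00 E3.0019
G1 X0.00 Y5.56 E3.8177

At z = 7.2 mm: the cube (footprint 21.5×26) is included at this height; the r=10 cylinder at (6.5, -0.5) gives a regular 6-gon of circumradius 10 (constant along its height); Subtracting the remaining from the first: starting from the 21.5×26 cube, the r=10 cylinder at (6.5, -0.5) partially overlaps it — only the 111.12 mm² overlap (of its 259.81 mm²) is removed, clipping the outline — 1 connected region. The outline is a single polygon with 7 vertices. Extrusion per mm of travel: 0.4 × 0.24 / (π × 0.875²) = 0.039912. Accumulating E over each segment gives final E = 3.8177.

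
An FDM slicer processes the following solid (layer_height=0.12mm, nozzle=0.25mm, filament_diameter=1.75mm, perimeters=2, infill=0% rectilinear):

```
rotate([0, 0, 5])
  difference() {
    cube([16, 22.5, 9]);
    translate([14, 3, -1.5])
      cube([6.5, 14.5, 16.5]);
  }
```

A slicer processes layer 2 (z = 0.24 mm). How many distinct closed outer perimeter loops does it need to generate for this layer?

1

At z = 0.24 mm: the cube (footprint 16×22.5) is included at this height; the 6.5×14.5 cube at (14, 3) contributes its full rectangle; After the difference (first − rest): starting from the 16×22.5 cube, the 6.5×14.5 cube at (14, 3) partially overlaps it — only the 29.00 mm² overlap (of its 94.25 mm²) is removed, clipping the outline — 1 connected region; (whole slice rotated 5° about Z — lengths, areas and connectivity unchanged). The result has 1 disconnected region.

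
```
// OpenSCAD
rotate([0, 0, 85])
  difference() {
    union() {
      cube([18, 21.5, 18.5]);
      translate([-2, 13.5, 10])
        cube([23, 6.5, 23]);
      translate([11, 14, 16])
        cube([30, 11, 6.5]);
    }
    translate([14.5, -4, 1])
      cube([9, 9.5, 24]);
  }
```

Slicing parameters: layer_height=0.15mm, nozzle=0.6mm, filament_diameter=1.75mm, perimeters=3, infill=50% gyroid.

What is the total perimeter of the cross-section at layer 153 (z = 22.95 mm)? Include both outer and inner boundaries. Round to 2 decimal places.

At z = 22.95 mm: the cube does not reach this height (z outside [0, 18.5]); the 23×6.5 cube at (-2, 13.5) contributes its full rectangle (perimeter 59.00 mm); the cube at (11, 14) is absent (z outside [16, 22.5]); Taking the union: only the 23×6.5 cube at (-2, 13.5) is present, so the union is just that shape — boundary = 59.00 mm; the 9×9.5 cube at (14.5, -4) contributes its full rectangle (perimeter 37.00 mm); After the difference (first − rest): starting from the result so far, the 9×9.5 cube at (14.5, -4) misses the remaining region (no effect) — boundary = 59.00 mm; (whole slice rotated 85° about Z — lengths, areas and connectivity unchanged). Overall, the cross-section is a single solid region. Total boundary length (outer) = 59.00 mm.

59.00 mm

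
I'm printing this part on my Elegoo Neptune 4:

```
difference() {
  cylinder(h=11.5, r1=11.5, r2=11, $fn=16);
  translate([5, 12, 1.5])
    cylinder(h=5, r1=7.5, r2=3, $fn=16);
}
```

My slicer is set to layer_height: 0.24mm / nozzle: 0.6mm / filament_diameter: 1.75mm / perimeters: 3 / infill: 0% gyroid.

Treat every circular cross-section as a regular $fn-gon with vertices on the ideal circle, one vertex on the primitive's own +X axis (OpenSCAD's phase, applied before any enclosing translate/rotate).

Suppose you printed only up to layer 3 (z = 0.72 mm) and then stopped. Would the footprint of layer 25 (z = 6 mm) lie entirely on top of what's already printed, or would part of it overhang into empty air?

entirely on top

Compare the two slices. At z = 0.72: the cone (r1=11.5→r2=11) has section circumradius 11.469 here — a regular 16-gon (area = (16/2)·11.469²·sin(360°/16) = 402.68 mm²); the cone at (5, 12) is absent (z outside [1.5, 6.5]); After the difference (first − rest): none of the subtracted shapes is present at this height, so the cone is unchanged — area = 402.68 mm². At z = 6: the cone contributes a regular 16-gon of circumradius 11.239 (interpolated between r1=11.5 and r2=11 at t=0.522) (area = (16/2)·11.239²·sin(360°/16) = 386.72 mm²); the cone at (5, 12) contributes a regular 16-gon of circumradius 3.450 (interpolated between r1=7.5 and r2=3 at t=0.900) (area = (16/2)·3.450²·sin(360°/16) = 36.44 mm²); After the difference (first − rest): starting from the cone (386.72 mm²), the cone at (5, 12) partially overlaps it — only the 5.31 mm² overlap (of its 36.44 mm²) is removed, clipping the outline — area = 381.41 mm². Checking containment: the cross-section at z = 6 is a subset of the cross-section at z = 0.72.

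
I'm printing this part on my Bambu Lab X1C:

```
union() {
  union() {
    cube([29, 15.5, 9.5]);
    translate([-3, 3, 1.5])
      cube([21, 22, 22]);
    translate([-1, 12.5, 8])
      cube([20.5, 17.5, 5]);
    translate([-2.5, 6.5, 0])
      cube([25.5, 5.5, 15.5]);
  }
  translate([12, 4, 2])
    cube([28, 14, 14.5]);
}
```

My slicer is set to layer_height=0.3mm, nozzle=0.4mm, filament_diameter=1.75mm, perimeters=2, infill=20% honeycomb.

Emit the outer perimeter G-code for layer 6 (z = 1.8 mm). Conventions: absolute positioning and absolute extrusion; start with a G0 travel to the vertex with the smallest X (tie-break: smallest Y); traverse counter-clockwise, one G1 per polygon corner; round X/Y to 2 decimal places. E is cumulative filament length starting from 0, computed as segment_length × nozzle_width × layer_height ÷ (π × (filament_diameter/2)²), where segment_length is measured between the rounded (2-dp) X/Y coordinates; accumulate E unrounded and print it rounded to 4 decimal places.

At z = 1.8 mm: the cube (footprint 29×15.5) is included at this height; the 21×22 cube at (-3, 3) contributes its full rectangle; the cube at (-1, 12.5) is absent (z outside [8, 13]); the cube at (-2.5, 6.5) (footprint 25.5×5.5) is included at this height; Merging all regions: the regions partially overlap (shared area 365.25 mm²), so overlapping operands fuse into one piece — 1 connected region; the cube at (12, 4) does not reach this height (z outside [2, 16.5]); Taking the union: only that combined region is present, so the union is just that shape — 1 connected region. The outline is a single polygon with 8 vertices. Extrusion per mm of travel: 0.4 × 0.3 / (π × 0.875²) = 0.049890. Accumulating E over each segment gives final E = 5.6875.

G0 X-3.00 Y3.00 Z1.80
G1 X0.00 Y3.00 E0.1497
G1 X0.00 Y0.00 E0.2993
G1 X29.00 Y0.00 E1.7462
G1 X29.00 Y15.50 E2.5195
G1 X18.00 Y15.50 E3.0682
G1 X18.00 Y25.00 E3.5422
G1 X-3.00 Y25.00 E4.5899
G1 X-3.00 Y3.00 E5.6875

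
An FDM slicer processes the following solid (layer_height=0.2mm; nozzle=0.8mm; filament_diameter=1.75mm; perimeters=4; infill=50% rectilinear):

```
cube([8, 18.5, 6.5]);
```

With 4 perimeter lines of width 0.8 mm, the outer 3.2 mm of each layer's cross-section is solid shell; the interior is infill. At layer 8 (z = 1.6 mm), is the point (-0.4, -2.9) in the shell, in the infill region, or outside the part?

At z = 1.6 mm: the cube (footprint 8×18.5) is included at this height. Overall, the cross-section is a single solid region. The nearest boundary edge runs (0.00, 0.00)→(8.00, 0.00); distance from the point to it = 2.93 mm. The point is not inside any of the regions above, so it lies outside the cross-section (2.93 mm from the nearest boundary).

outside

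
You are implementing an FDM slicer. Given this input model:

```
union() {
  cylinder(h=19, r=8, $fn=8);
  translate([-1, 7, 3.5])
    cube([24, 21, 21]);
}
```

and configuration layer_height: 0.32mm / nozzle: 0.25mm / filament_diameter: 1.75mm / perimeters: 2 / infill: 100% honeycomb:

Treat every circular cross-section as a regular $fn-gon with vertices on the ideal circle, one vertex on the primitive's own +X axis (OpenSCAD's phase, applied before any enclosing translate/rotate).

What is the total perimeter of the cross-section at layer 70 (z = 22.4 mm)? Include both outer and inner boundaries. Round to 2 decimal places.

At z = 22.4 mm: the cylinder does not reach this height (z outside [0, 19]); the cube at (-1, 7) (footprint 24×21) is included at this height (perimeter 90.00 mm); Combining (union): only the 24×21 cube at (-1, 7) is present, so the union is just that shape — boundary = 90.00 mm. Overall, the cross-section is a single solid region. Total boundary length (outer) = 90.00 mm.

90.00 mm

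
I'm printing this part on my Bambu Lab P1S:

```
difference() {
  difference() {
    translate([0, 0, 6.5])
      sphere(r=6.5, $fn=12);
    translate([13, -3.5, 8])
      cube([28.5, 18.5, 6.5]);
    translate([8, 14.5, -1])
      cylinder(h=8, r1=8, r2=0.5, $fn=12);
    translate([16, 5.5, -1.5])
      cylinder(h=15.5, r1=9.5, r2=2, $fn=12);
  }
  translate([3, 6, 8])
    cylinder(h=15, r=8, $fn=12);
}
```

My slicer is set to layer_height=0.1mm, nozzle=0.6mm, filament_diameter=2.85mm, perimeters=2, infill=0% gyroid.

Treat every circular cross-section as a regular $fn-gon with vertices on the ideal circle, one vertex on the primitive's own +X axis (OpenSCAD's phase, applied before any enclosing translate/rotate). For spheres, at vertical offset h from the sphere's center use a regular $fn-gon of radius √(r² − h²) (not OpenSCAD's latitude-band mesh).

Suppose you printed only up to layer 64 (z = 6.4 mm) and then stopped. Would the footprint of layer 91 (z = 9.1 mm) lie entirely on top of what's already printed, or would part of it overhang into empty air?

Compare the two slices. At z = 6.4: the r=6.5 sphere slices to a regular 12-gon of circumradius 6.499 (√(r²−h²) with h=0.1 from center) (area = (12/2)·6.499²·sin(360°/12) = 126.72 mm²); the cube at (13, -3.5) is not intersected at this z (z outside [8, 14.5]); the cone at (8, 14.5): at t=0.925 of its height the radius interpolates to r₁+(r₂−r₁)t = 1.062, giving a regular 12-gon of that circumradius (area = (12/2)·1.062²·sin(360°/12) = 3.39 mm²); the cone at (16, 5.5) (r1=9.5→r2=2) has section circumradius 5.677 here — a regular 12-gon (area = (12/2)·5.677²·sin(360°/12) = 96.70 mm²); Taking the first minus the rest: starting from the r=6.5 sphere (126.72 mm²), the cone at (8, 14.5) misses the remaining region (no effect); the cone at (16, 5.5) misses the remaining region (no effect) — area = 126.72 mm²; the cylinder at (3, 6) is not intersected at this z (z outside [8, 23]); Taking the first minus the rest: none of the subtracted shapes is present at this height, so the result so far is unchanged — area = 126.72 mm². At z = 9.1: the r=6.5 sphere slices to a regular 12-gon of circumradius 5.957 (√(r²−h²) with h=2.6 from center) (area = (12/2)·5.957²·sin(360°/12) = 106.47 mm²); the 28.5×18.5 cube at (13, -3.5) contributes its full rectangle (area 527.25 mm²); the cone at (8, 14.5) is absent (z outside [-1, 7]); the cone at (16, 5.5) contributes a regular 12-gon of circumradius 4.371 (interpolated between r1=9.5 and r2=2 at t=0.684) (area = (12/2)·4.371²·sin(360°/12) = 57.32 mm²); After the difference (first − rest): starting from the r=6.5 sphere (106.47 mm²), the 28.5×18.5 cube at (13, -3.5) misses the remaining region (no effect); the cone at (16, 5.5) misses the remaining region (no effect) — area = 106.47 mm²; the r=8 cylinder at (3, 6) contributes a regular 12-gon of circumradius 8 (area = (12/2)·8.000²·sin(360°/12) = 192.00 mm²); Taking the first minus the rest: starting from that combined region (106.47 mm²), the r=8 cylinder at (3, 6) partially overlaps it — only the 56.96 mm² overlap (of its 192.00 mm²) is removed, clipping the outline — area = 49.51 mm². Checking containment: the cross-section at z = 9.1 is a subset of the cross-section at z = 6.4.

entirely on top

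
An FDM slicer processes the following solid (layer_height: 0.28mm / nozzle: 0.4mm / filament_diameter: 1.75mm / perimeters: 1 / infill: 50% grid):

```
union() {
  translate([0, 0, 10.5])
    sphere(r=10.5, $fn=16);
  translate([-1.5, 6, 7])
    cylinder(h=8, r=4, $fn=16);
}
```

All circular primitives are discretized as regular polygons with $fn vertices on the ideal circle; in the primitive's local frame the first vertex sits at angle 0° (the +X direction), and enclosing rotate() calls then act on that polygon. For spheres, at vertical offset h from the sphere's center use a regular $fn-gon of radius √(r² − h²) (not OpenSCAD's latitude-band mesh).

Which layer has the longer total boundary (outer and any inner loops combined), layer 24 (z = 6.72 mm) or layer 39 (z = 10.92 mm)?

Layer 24 (z = 6.72): the sphere: section is a regular 16-gon, circumradius = √(r²−h²) = √(10.5²−3.78²) = 9.796 (perimeter = 2·16·9.796·sin(180°/16) = 61.16 mm); the cylinder at (-1.5, 6) is absent (z outside [7, 15]); Merging all regions: only the r=10.5 sphere is present, so the union is just that shape — boundary = 61.16 mm. So its perimeter = 61.16 mm. Layer 39 (z = 10.92): the sphere: section is a regular 16-gon, circumradius = √(r²−h²) = √(10.5²−0.42²) = 10.492 (perimeter = 2·16·10.492·sin(180°/16) = 65.50 mm); the r=4 cylinder at (-1.5, 6) contributes a regular 16-gon of circumradius 4 (perimeter = 2·16·4.000·sin(180°/16) = 24.97 mm); Merging all regions: the r=4 cylinder at (-1.5, 6) lies entirely inside the r=10.5 sphere, so the union is just the r=10.5 sphere — boundary = 65.50 mm. So its perimeter = 65.50 mm. Layer 39 is larger (65.50 vs 61.16 mm).

layer 39 (z = 10.92 mm)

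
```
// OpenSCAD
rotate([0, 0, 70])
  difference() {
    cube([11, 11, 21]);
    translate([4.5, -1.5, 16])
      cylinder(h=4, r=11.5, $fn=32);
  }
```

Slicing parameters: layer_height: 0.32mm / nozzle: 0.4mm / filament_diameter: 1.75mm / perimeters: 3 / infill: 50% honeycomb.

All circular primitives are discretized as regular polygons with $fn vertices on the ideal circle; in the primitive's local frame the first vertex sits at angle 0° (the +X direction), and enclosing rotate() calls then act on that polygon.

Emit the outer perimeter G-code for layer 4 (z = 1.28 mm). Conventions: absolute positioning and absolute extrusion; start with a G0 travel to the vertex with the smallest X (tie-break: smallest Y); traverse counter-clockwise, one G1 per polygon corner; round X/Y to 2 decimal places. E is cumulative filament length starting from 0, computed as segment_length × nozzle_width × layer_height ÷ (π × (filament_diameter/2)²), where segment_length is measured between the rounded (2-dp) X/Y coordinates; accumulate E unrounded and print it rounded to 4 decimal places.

G0 X-10.34 Y3.76 Z1.28
G1 X0.00 Y0.00 E0.5855
G1 X3.76 Y10.34 E1.1710
G1 X-6.57 Y14.10 E1.7560
G1 X-10.34 Y3.76 E2.3417

At z = 1.28 mm: the cube (footprint 11×11) is included at this height; the cylinder at (4.5, -1.5) is absent (z outside [16, 20]); After the difference (first − rest): none of the subtracted shapes is present at this height, so the 11×11 cube is unchanged — 1 connected region; (rotated 70° about Z; rotation is an isometry so areas/perimeters/island counts are preserved). The outline is a single polygon with 4 vertices. Extrusion per mm of travel: 0.4 × 0.32 / (π × 0.875²) = 0.053216. Accumulating E over each segment gives final E = 2.3417.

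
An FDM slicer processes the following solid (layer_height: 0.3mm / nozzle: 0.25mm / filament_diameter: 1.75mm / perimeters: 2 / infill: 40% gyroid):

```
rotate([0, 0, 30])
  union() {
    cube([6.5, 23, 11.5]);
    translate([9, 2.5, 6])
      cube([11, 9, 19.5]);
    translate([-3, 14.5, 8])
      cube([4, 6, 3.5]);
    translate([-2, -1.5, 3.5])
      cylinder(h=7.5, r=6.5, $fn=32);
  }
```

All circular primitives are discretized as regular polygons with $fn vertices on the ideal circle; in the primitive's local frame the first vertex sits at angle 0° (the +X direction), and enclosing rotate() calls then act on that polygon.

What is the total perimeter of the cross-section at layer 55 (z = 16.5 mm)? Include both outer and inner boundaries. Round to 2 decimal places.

At z = 16.5 mm: the cube is absent (z outside [0, 11.5]); the cube at (9, 2.5) is present — its section is the full 11×9 rectangle (perimeter 40.00 mm); the cube at (-3, 14.5) is absent (z outside [8, 11.5]); the cylinder at (-2, -1.5) is not intersected at this z (z outside [3.5, 11]); Merging all regions: only the 11×9 cube at (9, 2.5) is present, so the union is just that shape — boundary = 40.00 mm; (whole slice rotated 30° about Z — lengths, areas and connectivity unchanged). Overall, the cross-section is a single solid region. Total boundary length (outer) = 40.00 mm.

40.00 mm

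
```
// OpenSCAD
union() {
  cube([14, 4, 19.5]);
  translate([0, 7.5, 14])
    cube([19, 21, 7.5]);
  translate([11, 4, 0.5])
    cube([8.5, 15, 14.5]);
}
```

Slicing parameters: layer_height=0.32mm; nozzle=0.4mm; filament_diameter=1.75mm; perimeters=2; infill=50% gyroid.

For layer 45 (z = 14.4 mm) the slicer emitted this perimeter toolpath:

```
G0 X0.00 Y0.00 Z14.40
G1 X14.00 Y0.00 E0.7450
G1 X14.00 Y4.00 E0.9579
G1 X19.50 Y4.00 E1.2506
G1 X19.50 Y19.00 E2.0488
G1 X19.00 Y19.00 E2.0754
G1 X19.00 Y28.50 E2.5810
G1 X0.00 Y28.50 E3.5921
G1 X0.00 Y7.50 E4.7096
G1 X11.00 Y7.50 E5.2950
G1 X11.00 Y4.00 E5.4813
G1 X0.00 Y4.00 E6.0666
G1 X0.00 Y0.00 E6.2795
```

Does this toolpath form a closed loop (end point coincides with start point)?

yes

Start point (G0): (0.00, 0.00). End point (last G1): the path returns to the start — closed.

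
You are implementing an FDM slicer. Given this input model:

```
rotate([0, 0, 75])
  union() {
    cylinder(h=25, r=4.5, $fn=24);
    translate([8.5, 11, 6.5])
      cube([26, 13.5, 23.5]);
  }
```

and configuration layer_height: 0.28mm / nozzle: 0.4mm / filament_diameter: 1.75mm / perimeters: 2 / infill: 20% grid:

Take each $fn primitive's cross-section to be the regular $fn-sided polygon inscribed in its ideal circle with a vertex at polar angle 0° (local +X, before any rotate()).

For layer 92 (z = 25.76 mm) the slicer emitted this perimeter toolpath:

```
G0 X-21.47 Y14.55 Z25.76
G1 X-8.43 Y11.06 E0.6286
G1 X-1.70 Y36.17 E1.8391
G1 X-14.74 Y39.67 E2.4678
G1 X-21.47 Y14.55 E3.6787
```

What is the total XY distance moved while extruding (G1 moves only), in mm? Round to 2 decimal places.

Sum the Euclidean lengths of each G1 segment: total = 79.00 mm.

79.00 mm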